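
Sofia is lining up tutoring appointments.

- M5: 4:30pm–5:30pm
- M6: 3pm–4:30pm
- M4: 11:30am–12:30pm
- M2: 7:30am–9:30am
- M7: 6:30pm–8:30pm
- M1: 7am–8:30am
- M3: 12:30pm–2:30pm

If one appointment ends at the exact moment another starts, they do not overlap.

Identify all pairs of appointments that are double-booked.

M1 & M2

Two intervals overlap when each starts before the other ends.
Sorted by start: M1, M2, M4, M3, M6, M5, M7.
M2 starts before M1 ends → M1 and M2 overlap.
M4 starts after M1 ends, so nothing later overlaps M1 either.
M4 starts after M2 ends, so nothing later overlaps M2 either.
M3 starts exactly when M4 ends (back-to-back, no overlap), so nothing later overlaps M4 either.
M6 starts after M3 ends, so nothing later overlaps M3 either.
M5 starts exactly when M6 ends (back-to-back, no overlap), so nothing later overlaps M6 either.
M7 starts after M5 ends.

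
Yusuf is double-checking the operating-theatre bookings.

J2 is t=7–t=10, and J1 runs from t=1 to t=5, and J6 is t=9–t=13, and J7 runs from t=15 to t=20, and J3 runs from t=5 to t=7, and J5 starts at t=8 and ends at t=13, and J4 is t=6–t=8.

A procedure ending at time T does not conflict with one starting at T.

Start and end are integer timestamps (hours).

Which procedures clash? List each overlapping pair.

J2 & J4, J2 & J5, J2 & J6, J3 & J4, J5 & J6

Check each pair: they overlap iff neither finishes before the other starts.
Sorted by start: J1, J3, J4, J2, J5, J6, J7.
J3 starts exactly when J1 ends (back-to-back, no overlap); J1 is clear from here.
J4 starts before J3 ends → J3 and J4 overlap.
J2 starts exactly when J3 ends (back-to-back, no overlap); J3 is clear from here.
J2 starts before J4 ends → J4 and J2 overlap.
J5 starts exactly when J4 ends (back-to-back, no overlap); J4 is clear from here.
J5 starts before J2 ends → J2 and J5 overlap.
J6 starts before J2 ends → J2 and J6 overlap.
J7 starts after J2 ends.
J6 starts before J5 ends → J5 and J6 overlap.
J7 starts after J5 ends.
J7 starts after J6 ends.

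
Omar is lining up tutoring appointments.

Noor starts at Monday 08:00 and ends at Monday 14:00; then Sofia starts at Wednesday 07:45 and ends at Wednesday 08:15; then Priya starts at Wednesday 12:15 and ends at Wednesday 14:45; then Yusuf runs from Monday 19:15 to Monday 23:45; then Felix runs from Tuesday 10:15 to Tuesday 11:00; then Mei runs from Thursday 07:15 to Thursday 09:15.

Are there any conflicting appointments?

Sorted by start: Noor, Yusuf, Felix, Sofia, Priya, Mei.
Yusuf starts after Noor ends, so nothing later overlaps Noor either.
Felix starts after Yusuf ends, so nothing later overlaps Yusuf either.
Sofia starts after Felix ends, so nothing later overlaps Felix either.
Priya starts after Sofia ends, so nothing later overlaps Sofia either.
Mei starts after Priya ends.
Every pair is clear; the schedule has no overlaps.

No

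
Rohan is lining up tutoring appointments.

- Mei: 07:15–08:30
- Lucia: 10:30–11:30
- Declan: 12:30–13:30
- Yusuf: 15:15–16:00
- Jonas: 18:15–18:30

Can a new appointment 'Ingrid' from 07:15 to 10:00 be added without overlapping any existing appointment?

No — it overlaps Mei

Mei: starts 07:15 before Ingrid ends 10:00, and ends 08:30 after Ingrid starts 07:15 → overlap.
Lucia: starts 10:30 at or after Ingrid ends 10:00 → clear.
Declan: starts 12:30 at or after Ingrid ends 10:00 → clear.
Yusuf: starts 15:15 at or after Ingrid ends 10:00 → clear.
Jonas: starts 18:15 at or after Ingrid ends 10:00 → clear.
Ingrid overlaps Mei.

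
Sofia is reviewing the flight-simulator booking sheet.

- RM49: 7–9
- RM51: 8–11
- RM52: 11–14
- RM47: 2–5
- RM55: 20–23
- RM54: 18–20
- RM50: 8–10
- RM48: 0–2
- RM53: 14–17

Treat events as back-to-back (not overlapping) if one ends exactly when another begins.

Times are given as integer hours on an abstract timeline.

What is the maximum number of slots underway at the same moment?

3

Walk through starts and ends in time order (an end at T is processed before a start at T):
0 start RM48 → 1
2 end RM48 → 0
2 start RM47 → 1
5 end RM47 → 0
7 start RM49 → 1
8 start RM50 → 2
8 start RM51 → 3
9 end RM49 → 2
10 end RM50 → 1
11 end RM51 → 0
11 start RM52 → 1
14 end RM52 → 0
14 start RM53 → 1
17 end RM53 → 0
18 start RM54 → 1
20 end RM54 → 0
20 start RM55 → 1
23 end RM55 → 0
Peak is 3, at 8 (RM49, RM50, RM51).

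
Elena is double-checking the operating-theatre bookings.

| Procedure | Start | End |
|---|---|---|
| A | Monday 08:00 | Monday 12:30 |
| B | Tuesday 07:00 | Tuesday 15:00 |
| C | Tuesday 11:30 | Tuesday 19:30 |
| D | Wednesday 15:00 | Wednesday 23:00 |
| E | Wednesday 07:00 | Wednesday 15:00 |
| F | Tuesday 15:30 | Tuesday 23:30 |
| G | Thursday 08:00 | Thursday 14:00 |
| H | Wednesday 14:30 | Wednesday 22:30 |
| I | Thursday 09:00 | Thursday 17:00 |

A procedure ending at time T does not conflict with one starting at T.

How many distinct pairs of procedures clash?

5

Check each pair: they overlap iff neither finishes before the other starts.
Sorted by start: A, B, C, F, E, H, D, G, I.
B starts after A ends; A is clear from here.
C starts before B ends → B and C overlap.
F starts after B ends; B is clear from here.
F starts before C ends → C and F overlap.
E starts after C ends; C is clear from here.
E starts after F ends; F is clear from here.
H starts before E ends → E and H overlap.
D starts exactly when E ends (back-to-back, no overlap); E is clear from here.
D starts before H ends → H and D overlap.
G starts after H ends; H is clear from here.
G starts after D ends; D is clear from here.
I starts before G ends → G and I overlap.
Overlapping pairs: B & C, C & F, D & H, E & H, G & I — 5 in total.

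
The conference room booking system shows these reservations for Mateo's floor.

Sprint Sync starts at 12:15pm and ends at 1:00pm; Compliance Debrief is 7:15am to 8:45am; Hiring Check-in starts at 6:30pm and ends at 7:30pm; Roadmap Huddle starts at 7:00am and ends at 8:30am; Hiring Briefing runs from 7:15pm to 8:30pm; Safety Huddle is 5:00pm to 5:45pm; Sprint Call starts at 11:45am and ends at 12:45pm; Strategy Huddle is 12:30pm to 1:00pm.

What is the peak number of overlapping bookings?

Sweep the timeline, counting +1 at each start and −1 at each end (ends before starts at a tie):
7:00am start Roadmap Huddle → 1
7:15am start Compliance Debrief → 2
8:30am end Roadmap Huddle → 1
8:45am end Compliance Debrief → 0
11:45am start Sprint Call → 1
12:15pm start Sprint Sync → 2
12:30pm start Strategy Huddle → 3
12:45pm end Sprint Call → 2
1:00pm end Sprint Sync → 1
1:00pm end Strategy Huddle → 0
5:00pm start Safety Huddle → 1
5:45pm end Safety Huddle → 0
6:30pm start Hiring Check-in → 1
7:15pm start Hiring Briefing → 2
7:30pm end Hiring Check-in → 1
8:30pm end Hiring Briefing → 0
Peak is 3, at 12:30pm (Sprint Call, Sprint Sync, Strategy Huddle).

3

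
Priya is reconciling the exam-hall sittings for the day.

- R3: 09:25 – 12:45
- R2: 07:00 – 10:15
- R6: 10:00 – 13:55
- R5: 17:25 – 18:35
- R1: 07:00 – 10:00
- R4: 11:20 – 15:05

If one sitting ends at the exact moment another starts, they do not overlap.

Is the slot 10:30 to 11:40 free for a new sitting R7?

R1: ends 10:00 at or before R7 starts 10:30 → clear.
R2: ends 10:15 at or before R7 starts 10:30 → clear.
R3: starts 09:25 before R7 ends 11:40, and ends 12:45 after R7 starts 10:30 → overlap.
R6: starts 10:00 before R7 ends 11:40, and ends 13:55 after R7 starts 10:30 → overlap.
R4: starts 11:20 before R7 ends 11:40, and ends 15:05 after R7 starts 10:30 → overlap.
R5: starts 17:25 at or after R7 ends 11:40 → clear.
R7 overlaps R3, R4, R6.

No — it overlaps R3, R4, R6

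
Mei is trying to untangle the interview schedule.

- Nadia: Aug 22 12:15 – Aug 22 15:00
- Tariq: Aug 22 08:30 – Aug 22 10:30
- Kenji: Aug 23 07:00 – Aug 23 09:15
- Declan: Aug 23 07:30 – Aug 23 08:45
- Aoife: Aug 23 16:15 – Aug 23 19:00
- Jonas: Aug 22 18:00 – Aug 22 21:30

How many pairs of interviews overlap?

1

Sorted by start: Tariq, Nadia, Jonas, Kenji, Declan, Aoife.
Nadia starts after Tariq ends — done with Tariq.
Jonas starts after Nadia ends — done with Nadia.
Kenji starts after Jonas ends — done with Jonas.
Declan starts before Kenji ends → Kenji and Declan overlap.
Aoife starts after Kenji ends.
Aoife starts after Declan ends.
Overlapping pairs: Declan & Kenji — 1 in total.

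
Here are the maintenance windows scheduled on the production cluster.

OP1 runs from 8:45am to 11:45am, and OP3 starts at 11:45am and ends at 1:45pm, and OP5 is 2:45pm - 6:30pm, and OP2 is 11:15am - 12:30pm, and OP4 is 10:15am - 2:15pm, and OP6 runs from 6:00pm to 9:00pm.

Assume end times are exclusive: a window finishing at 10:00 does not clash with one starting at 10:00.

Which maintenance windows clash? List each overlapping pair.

Sorted by start: OP1, OP4, OP2, OP3, OP5, OP6.
OP4 starts before OP1 ends → OP1 and OP4 overlap.
OP2 starts before OP1 ends → OP1 and OP2 overlap.
OP3 starts exactly when OP1 ends (back-to-back, no overlap) — done with OP1.
OP2 starts before OP4 ends → OP4 and OP2 overlap.
OP3 starts before OP4 ends → OP4 and OP3 overlap.
OP5 starts after OP4 ends — done with OP4.
OP3 starts before OP2 ends → OP2 and OP3 overlap.
OP5 starts after OP2 ends — done with OP2.
OP5 starts after OP3 ends — done with OP3.
OP6 starts before OP5 ends → OP5 and OP6 overlap.

OP1 & OP2, OP1 & OP4, OP2 & OP3, OP2 & OP4, OP3 & OP4, OP5 & OP6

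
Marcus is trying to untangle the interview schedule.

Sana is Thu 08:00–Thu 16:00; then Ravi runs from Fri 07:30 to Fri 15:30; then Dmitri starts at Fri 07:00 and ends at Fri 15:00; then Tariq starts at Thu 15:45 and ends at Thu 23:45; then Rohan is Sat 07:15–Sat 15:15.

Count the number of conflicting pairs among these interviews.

2

Check each pair: they overlap iff neither finishes before the other starts.
Sorted by start: Sana, Tariq, Dmitri, Ravi, Rohan.
Tariq starts before Sana ends → Sana and Tariq overlap.
Dmitri starts after Sana ends; Sana is clear from here.
Dmitri starts after Tariq ends; Tariq is clear from here.
Ravi starts before Dmitri ends → Dmitri and Ravi overlap.
Rohan starts after Dmitri ends.
Rohan starts after Ravi ends.
Overlapping pairs: Dmitri & Ravi, Sana & Tariq — 2 in total.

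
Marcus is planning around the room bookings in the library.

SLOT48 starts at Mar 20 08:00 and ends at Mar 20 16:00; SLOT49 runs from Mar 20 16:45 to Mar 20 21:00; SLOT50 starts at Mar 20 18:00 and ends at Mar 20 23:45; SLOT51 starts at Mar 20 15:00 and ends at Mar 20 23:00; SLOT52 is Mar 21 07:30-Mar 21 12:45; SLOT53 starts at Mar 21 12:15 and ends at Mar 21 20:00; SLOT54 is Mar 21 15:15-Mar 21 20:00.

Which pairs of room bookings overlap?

SLOT48 & SLOT51, SLOT49 & SLOT50, SLOT49 & SLOT51, SLOT50 & SLOT51, SLOT52 & SLOT53, SLOT53 & SLOT54

Sorted by start: SLOT48, SLOT51, SLOT49, SLOT50, SLOT52, SLOT53, SLOT54.
SLOT51 starts before SLOT48 ends → SLOT48 and SLOT51 overlap.
SLOT49 starts after SLOT48 ends, so nothing later overlaps SLOT48 either.
SLOT49 starts before SLOT51 ends → SLOT51 and SLOT49 overlap.
SLOT50 starts before SLOT51 ends → SLOT51 and SLOT50 overlap.
SLOT52 starts after SLOT51 ends, so nothing later overlaps SLOT51 either.
SLOT50 starts before SLOT49 ends → SLOT49 and SLOT50 overlap.
SLOT52 starts after SLOT49 ends, so nothing later overlaps SLOT49 either.
SLOT52 starts after SLOT50 ends, so nothing later overlaps SLOT50 either.
SLOT53 starts before SLOT52 ends → SLOT52 and SLOT53 overlap.
SLOT54 starts after SLOT52 ends.
SLOT54 starts before SLOT53 ends → SLOT53 and SLOT54 overlap.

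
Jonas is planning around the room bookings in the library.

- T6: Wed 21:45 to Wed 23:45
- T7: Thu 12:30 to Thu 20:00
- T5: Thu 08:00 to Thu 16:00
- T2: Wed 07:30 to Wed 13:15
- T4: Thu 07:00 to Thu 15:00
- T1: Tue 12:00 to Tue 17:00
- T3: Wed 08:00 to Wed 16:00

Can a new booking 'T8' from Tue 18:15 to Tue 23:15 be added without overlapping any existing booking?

Yes — the slot is free

T1: ends Tue 17:00 at or before T8 starts Tue 18:15 → clear.
T2: starts Wed 07:30 at or after T8 ends Tue 23:15 → clear.
T3: starts Wed 08:00 at or after T8 ends Tue 23:15 → clear.
T6: starts Wed 21:45 at or after T8 ends Tue 23:15 → clear.
T4: starts Thu 07:00 at or after T8 ends Tue 23:15 → clear.
T5: starts Thu 08:00 at or after T8 ends Tue 23:15 → clear.
T7: starts Thu 12:30 at or after T8 ends Tue 23:15 → clear.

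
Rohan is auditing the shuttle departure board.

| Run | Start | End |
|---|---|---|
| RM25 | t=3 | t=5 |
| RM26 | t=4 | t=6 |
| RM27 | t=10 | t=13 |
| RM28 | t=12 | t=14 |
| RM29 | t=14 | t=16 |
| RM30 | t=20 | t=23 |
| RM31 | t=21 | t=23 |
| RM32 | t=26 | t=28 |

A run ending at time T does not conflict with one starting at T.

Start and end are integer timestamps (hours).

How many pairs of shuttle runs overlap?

Sorted by start: RM25, RM26, RM27, RM28, RM29, RM30, RM31, RM32.
RM26 starts before RM25 ends → RM25 and RM26 overlap.
RM27 starts after RM25 ends — done with RM25.
RM27 starts after RM26 ends — done with RM26.
RM28 starts before RM27 ends → RM27 and RM28 overlap.
RM29 starts after RM27 ends — done with RM27.
RM29 starts exactly when RM28 ends (back-to-back, no overlap) — done with RM28.
RM30 starts after RM29 ends — done with RM29.
RM31 starts before RM30 ends → RM30 and RM31 overlap.
RM32 starts after RM30 ends.
RM32 starts after RM31 ends.
Overlapping pairs: RM25 & RM26, RM27 & RM28, RM30 & RM31 — 3 in total.

3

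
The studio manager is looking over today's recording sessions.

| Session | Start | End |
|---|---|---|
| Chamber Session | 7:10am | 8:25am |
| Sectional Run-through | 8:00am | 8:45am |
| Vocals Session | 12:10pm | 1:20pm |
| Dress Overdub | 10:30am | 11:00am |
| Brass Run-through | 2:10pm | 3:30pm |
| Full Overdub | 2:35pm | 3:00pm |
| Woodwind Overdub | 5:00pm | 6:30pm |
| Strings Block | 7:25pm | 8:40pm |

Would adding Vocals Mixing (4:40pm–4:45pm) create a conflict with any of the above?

Chamber Session: ends 8:25am at or before Vocals Mixing starts 4:40pm → clear.
Sectional Run-through: ends 8:45am at or before Vocals Mixing starts 4:40pm → clear.
Dress Overdub: ends 11:00am at or before Vocals Mixing starts 4:40pm → clear.
Vocals Session: ends 1:20pm at or before Vocals Mixing starts 4:40pm → clear.
Brass Run-through: ends 3:30pm at or before Vocals Mixing starts 4:40pm → clear.
Full Overdub: ends 3:00pm at or before Vocals Mixing starts 4:40pm → clear.
Woodwind Overdub: starts 5:00pm at or after Vocals Mixing ends 4:45pm → clear.
Strings Block: starts 7:25pm at or after Vocals Mixing ends 4:45pm → clear.

No — it doesn't clash with anything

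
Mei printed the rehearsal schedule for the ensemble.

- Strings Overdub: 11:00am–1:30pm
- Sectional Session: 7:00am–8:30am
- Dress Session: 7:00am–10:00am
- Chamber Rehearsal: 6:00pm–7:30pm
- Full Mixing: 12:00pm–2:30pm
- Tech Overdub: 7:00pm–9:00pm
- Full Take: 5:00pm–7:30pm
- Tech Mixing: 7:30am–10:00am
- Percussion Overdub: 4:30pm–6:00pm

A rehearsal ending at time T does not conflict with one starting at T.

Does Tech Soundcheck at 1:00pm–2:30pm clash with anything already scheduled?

Yes — it overlaps Full Mixing, Strings Overdub

Dress Session: ends 10:00am at or before Tech Soundcheck starts 1:00pm → clear.
Sectional Session: ends 8:30am at or before Tech Soundcheck starts 1:00pm → clear.
Tech Mixing: ends 10:00am at or before Tech Soundcheck starts 1:00pm → clear.
Strings Overdub: starts 11:00am before Tech Soundcheck ends 2:30pm, and ends 1:30pm after Tech Soundcheck starts 1:00pm → overlap.
Full Mixing: starts 12:00pm before Tech Soundcheck ends 2:30pm, and ends 2:30pm after Tech Soundcheck starts 1:00pm → overlap.
Percussion Overdub: starts 4:30pm at or after Tech Soundcheck ends 2:30pm → clear.
Full Take: starts 5:00pm at or after Tech Soundcheck ends 2:30pm → clear.
Chamber Rehearsal: starts 6:00pm at or after Tech Soundcheck ends 2:30pm → clear.
Tech Overdub: starts 7:00pm at or after Tech Soundcheck ends 2:30pm → clear.
Tech Soundcheck overlaps Strings Overdub, Full Mixing.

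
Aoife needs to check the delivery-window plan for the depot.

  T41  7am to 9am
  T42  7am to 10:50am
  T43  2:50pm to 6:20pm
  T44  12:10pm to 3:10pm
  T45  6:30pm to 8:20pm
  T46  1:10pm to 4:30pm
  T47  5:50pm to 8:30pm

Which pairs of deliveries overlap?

T41 & T42, T43 & T44, T43 & T46, T43 & T47, T44 & T46, T45 & T47

Two intervals overlap when each starts before the other ends.
Sorted by start: T41, T42, T44, T46, T43, T47, T45.
T42 starts before T41 ends → T41 and T42 overlap.
T44 starts after T41 ends, so nothing later overlaps T41 either.
T44 starts after T42 ends, so nothing later overlaps T42 either.
T46 starts before T44 ends → T44 and T46 overlap.
T43 starts before T44 ends → T44 and T43 overlap.
T47 starts after T44 ends, so nothing later overlaps T44 either.
T43 starts before T46 ends → T46 and T43 overlap.
T47 starts after T46 ends, so nothing later overlaps T46 either.
T47 starts before T43 ends → T43 and T47 overlap.
T45 starts after T43 ends.
T45 starts before T47 ends → T47 and T45 overlap.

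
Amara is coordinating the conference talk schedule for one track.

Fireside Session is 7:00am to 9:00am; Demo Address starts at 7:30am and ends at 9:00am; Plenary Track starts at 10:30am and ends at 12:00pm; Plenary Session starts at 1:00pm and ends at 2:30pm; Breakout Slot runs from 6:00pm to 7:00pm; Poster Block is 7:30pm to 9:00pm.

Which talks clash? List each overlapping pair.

Demo Address & Fireside Session

Sorted by start: Fireside Session, Demo Address, Plenary Track, Plenary Session, Breakout Slot, Poster Block.
Demo Address starts before Fireside Session ends → Fireside Session and Demo Address overlap.
Plenary Track starts after Fireside Session ends; Fireside Session is clear from here.
Plenary Track starts after Demo Address ends; Demo Address is clear from here.
Plenary Session starts after Plenary Track ends; Plenary Track is clear from here.
Breakout Slot starts after Plenary Session ends; Plenary Session is clear from here.
Poster Block starts after Breakout Slot ends.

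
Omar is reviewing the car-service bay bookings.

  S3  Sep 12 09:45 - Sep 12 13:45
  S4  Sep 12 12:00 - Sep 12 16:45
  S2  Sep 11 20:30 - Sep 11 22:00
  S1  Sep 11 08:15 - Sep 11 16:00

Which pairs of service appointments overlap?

S3 & S4

Check each pair: they overlap iff neither finishes before the other starts.
Sorted by start: S1, S2, S3, S4.
S2 starts after S1 ends, so S1 has no further overlaps.
S3 starts after S2 ends, so S2 has no further overlaps.
S4 starts before S3 ends → S3 and S4 overlap.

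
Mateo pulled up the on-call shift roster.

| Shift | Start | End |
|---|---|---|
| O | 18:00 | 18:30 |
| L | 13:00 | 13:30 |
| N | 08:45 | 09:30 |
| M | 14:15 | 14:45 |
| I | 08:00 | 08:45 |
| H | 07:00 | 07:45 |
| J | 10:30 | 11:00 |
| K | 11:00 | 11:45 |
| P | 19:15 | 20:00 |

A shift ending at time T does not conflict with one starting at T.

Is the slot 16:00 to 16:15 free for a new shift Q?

H: ends 07:45 at or before Q starts 16:00 → clear.
I: ends 08:45 at or before Q starts 16:00 → clear.
N: ends 09:30 at or before Q starts 16:00 → clear.
J: ends 11:00 at or before Q starts 16:00 → clear.
K: ends 11:45 at or before Q starts 16:00 → clear.
L: ends 13:30 at or before Q starts 16:00 → clear.
M: ends 14:45 at or before Q starts 16:00 → clear.
O: starts 18:00 at or after Q ends 16:15 → clear.
P: starts 19:15 at or after Q ends 16:15 → clear.

Yes — the slot is free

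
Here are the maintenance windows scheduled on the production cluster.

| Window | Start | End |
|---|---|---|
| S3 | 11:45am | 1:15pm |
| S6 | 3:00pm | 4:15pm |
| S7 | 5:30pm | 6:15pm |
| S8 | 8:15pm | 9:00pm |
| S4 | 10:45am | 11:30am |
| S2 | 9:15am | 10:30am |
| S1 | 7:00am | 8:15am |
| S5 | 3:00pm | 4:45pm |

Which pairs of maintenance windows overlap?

S5 & S6

Sorted by start: S1, S2, S4, S3, S5, S6, S7, S8.
S2 starts after S1 ends — done with S1.
S4 starts after S2 ends — done with S2.
S3 starts after S4 ends — done with S4.
S5 starts after S3 ends — done with S3.
S6 starts before S5 ends → S5 and S6 overlap.
S7 starts after S5 ends — done with S5.
S7 starts after S6 ends — done with S6.
S8 starts after S7 ends.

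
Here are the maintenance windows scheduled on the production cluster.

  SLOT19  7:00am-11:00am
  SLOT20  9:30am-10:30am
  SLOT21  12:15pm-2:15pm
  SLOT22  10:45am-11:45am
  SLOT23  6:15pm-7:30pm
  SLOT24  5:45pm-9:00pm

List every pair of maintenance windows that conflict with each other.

SLOT19 & SLOT20, SLOT19 & SLOT22, SLOT23 & SLOT24

Check each pair: they overlap iff neither finishes before the other starts.
Sorted by start: SLOT19, SLOT20, SLOT22, SLOT21, SLOT24, SLOT23.
SLOT20 starts before SLOT19 ends → SLOT19 and SLOT20 overlap.
SLOT22 starts before SLOT19 ends → SLOT19 and SLOT22 overlap.
SLOT21 starts after SLOT19 ends, so nothing later overlaps SLOT19 either.
SLOT22 starts after SLOT20 ends, so nothing later overlaps SLOT20 either.
SLOT21 starts after SLOT22 ends, so nothing later overlaps SLOT22 either.
SLOT24 starts after SLOT21 ends, so nothing later overlaps SLOT21 either.
SLOT23 starts before SLOT24 ends → SLOT24 and SLOT23 overlap.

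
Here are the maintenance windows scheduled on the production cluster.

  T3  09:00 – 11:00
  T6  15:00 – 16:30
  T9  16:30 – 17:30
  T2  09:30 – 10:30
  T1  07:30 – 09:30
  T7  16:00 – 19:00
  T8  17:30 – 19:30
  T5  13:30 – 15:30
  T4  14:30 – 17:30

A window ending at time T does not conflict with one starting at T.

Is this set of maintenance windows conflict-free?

Sorted by start: T1, T3, T2, T5, T4, T6, T7, T9, T8.
T3 starts before T1 ends → T1 and T3 overlap.
That's a conflict, so the schedule is not conflict-free.

No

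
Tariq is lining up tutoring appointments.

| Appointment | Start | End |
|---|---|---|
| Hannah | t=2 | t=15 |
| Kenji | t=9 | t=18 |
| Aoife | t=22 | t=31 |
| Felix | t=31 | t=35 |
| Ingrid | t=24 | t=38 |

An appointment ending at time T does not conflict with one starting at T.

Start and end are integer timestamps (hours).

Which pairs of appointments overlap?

Sorted by start: Hannah, Kenji, Aoife, Ingrid, Felix.
Kenji starts before Hannah ends → Hannah and Kenji overlap.
Aoife starts after Hannah ends, so Hannah has no further overlaps.
Aoife starts after Kenji ends, so Kenji has no further overlaps.
Ingrid starts before Aoife ends → Aoife and Ingrid overlap.
Felix starts exactly when Aoife ends (back-to-back, no overlap).
Felix starts before Ingrid ends → Ingrid and Felix overlap.

Aoife & Ingrid, Felix & Ingrid, Hannah & Kenji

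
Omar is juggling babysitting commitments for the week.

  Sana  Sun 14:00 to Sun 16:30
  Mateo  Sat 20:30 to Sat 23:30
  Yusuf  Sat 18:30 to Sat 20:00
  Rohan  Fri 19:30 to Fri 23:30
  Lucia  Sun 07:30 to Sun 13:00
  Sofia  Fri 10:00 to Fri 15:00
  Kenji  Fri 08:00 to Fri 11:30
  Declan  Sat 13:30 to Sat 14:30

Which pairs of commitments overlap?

Kenji & Sofia

Sorted by start: Kenji, Sofia, Rohan, Declan, Yusuf, Mateo, Lucia, Sana.
Sofia starts before Kenji ends → Kenji and Sofia overlap.
Rohan starts after Kenji ends, so nothing later overlaps Kenji either.
Rohan starts after Sofia ends, so nothing later overlaps Sofia either.
Declan starts after Rohan ends, so nothing later overlaps Rohan either.
Yusuf starts after Declan ends, so nothing later overlaps Declan either.
Mateo starts after Yusuf ends, so nothing later overlaps Yusuf either.
Lucia starts after Mateo ends, so nothing later overlaps Mateo either.
Sana starts after Lucia ends.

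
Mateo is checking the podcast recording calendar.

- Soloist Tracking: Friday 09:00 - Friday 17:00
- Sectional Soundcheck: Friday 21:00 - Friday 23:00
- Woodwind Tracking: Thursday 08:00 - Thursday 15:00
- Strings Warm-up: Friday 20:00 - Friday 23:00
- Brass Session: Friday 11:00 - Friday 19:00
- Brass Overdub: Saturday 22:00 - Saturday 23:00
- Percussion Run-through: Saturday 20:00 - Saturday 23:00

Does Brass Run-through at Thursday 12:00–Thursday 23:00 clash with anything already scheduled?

Woodwind Tracking: starts Thursday 08:00 before Brass Run-through ends Thursday 23:00, and ends Thursday 15:00 after Brass Run-through starts Thursday 12:00 → overlap.
Soloist Tracking: starts Friday 09:00 at or after Brass Run-through ends Thursday 23:00 → clear.
Brass Session: starts Friday 11:00 at or after Brass Run-through ends Thursday 23:00 → clear.
Strings Warm-up: starts Friday 20:00 at or after Brass Run-through ends Thursday 23:00 → clear.
Sectional Soundcheck: starts Friday 21:00 at or after Brass Run-through ends Thursday 23:00 → clear.
Percussion Run-through: starts Saturday 20:00 at or after Brass Run-through ends Thursday 23:00 → clear.
Brass Overdub: starts Saturday 22:00 at or after Brass Run-through ends Thursday 23:00 → clear.
Brass Run-through overlaps Woodwind Tracking.

Yes — it overlaps Woodwind Tracking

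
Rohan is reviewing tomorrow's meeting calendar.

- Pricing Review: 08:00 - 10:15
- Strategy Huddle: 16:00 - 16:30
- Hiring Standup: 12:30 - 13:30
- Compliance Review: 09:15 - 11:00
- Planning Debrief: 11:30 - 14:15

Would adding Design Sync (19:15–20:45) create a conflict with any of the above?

Pricing Review: ends 10:15 at or before Design Sync starts 19:15 → clear.
Compliance Review: ends 11:00 at or before Design Sync starts 19:15 → clear.
Planning Debrief: ends 14:15 at or before Design Sync starts 19:15 → clear.
Hiring Standup: ends 13:30 at or before Design Sync starts 19:15 → clear.
Strategy Huddle: ends 16:30 at or before Design Sync starts 19:15 → clear.

No — it doesn't clash with anything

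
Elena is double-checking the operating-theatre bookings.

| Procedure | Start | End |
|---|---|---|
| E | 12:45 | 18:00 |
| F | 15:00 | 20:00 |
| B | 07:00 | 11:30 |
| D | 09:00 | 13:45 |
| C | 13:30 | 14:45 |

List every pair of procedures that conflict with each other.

Sorted by start: B, D, E, C, F.
D starts before B ends → B and D overlap.
E starts after B ends, so B has no further overlaps.
E starts before D ends → D and E overlap.
C starts before D ends → D and C overlap.
F starts after D ends.
C starts before E ends → E and C overlap.
F starts before E ends → E and F overlap.
F starts after C ends.

B & D, C & D, C & E, D & E, E & F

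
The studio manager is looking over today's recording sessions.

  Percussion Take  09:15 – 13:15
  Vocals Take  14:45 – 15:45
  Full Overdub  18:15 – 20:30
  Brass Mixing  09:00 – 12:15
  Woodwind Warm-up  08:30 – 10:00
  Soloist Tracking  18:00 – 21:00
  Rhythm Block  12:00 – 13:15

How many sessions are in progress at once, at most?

3

Sort all start/end points and keep a running count:
08:30 start Woodwind Warm-up → 1
09:00 start Brass Mixing → 2
09:15 start Percussion Take → 3
10:00 end Woodwind Warm-up → 2
12:00 start Rhythm Block → 3
12:15 end Brass Mixing → 2
13:15 end Percussion Take → 1
13:15 end Rhythm Block → 0
14:45 start Vocals Take → 1
15:45 end Vocals Take → 0
18:00 start Soloist Tracking → 1
18:15 start Full Overdub → 2
20:30 end Full Overdub → 1
21:00 end Soloist Tracking → 0
Peak is 3, at 09:15 (Brass Mixing, Percussion Take, Woodwind Warm-up).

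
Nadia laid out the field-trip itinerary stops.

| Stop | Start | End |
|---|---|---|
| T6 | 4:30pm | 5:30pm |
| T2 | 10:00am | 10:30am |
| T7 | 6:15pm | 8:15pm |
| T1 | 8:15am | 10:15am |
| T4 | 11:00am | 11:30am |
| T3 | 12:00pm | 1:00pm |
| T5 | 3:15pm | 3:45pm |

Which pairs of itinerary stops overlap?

Sorted by start: T1, T2, T4, T3, T5, T6, T7.
T2 starts before T1 ends → T1 and T2 overlap.
T4 starts after T1 ends; T1 is clear from here.
T4 starts after T2 ends; T2 is clear from here.
T3 starts after T4 ends; T4 is clear from here.
T5 starts after T3 ends; T3 is clear from here.
T6 starts after T5 ends; T5 is clear from here.
T7 starts after T6 ends.

T1 & T2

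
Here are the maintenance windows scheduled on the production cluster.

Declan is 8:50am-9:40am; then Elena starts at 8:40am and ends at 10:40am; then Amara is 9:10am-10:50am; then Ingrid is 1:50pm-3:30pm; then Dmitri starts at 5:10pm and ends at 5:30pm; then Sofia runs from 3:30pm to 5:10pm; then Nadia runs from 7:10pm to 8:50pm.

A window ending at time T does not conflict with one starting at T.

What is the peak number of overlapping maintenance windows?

Walk through starts and ends in time order (an end at T is processed before a start at T):
8:40am start Elena → 1
8:50am start Declan → 2
9:10am start Amara → 3
9:40am end Declan → 2
10:40am end Elena → 1
10:50am end Amara → 0
1:50pm start Ingrid → 1
3:30pm end Ingrid → 0
3:30pm start Sofia → 1
5:10pm end Sofia → 0
5:10pm start Dmitri → 1
5:30pm end Dmitri → 0
7:10pm start Nadia → 1
8:50pm end Nadia → 0
Peak is 3, at 9:10am (Amara, Declan, Elena).

3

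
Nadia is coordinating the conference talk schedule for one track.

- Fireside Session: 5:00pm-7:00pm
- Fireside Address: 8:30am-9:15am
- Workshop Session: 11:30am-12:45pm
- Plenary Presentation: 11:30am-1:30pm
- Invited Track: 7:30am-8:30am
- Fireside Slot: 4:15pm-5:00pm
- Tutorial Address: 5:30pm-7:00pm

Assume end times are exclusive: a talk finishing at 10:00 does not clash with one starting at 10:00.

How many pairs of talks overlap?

Sorted by start: Invited Track, Fireside Address, Workshop Session, Plenary Presentation, Fireside Slot, Fireside Session, Tutorial Address.
Fireside Address starts exactly when Invited Track ends (back-to-back, no overlap) — done with Invited Track.
Workshop Session starts after Fireside Address ends — done with Fireside Address.
Plenary Presentation starts before Workshop Session ends → Workshop Session and Plenary Presentation overlap.
Fireside Slot starts after Workshop Session ends — done with Workshop Session.
Fireside Slot starts after Plenary Presentation ends — done with Plenary Presentation.
Fireside Session starts exactly when Fireside Slot ends (back-to-back, no overlap) — done with Fireside Slot.
Tutorial Address starts before Fireside Session ends → Fireside Session and Tutorial Address overlap.
Overlapping pairs: Fireside Session & Tutorial Address, Plenary Presentation & Workshop Session — 2 in total.

2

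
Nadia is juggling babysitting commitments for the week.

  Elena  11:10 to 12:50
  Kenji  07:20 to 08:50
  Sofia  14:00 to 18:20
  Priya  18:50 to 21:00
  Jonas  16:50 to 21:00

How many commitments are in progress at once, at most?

2

Sweep the timeline, counting +1 at each start and −1 at each end (ends before starts at a tie):
07:20 start Kenji → 1
08:50 end Kenji → 0
11:10 start Elena → 1
12:50 end Elena → 0
14:00 start Sofia → 1
16:50 start Jonas → 2
18:20 end Sofia → 1
18:50 start Priya → 2
21:00 end Jonas → 1
21:00 end Priya → 0
Peak is 2, at 16:50 (Jonas, Sofia).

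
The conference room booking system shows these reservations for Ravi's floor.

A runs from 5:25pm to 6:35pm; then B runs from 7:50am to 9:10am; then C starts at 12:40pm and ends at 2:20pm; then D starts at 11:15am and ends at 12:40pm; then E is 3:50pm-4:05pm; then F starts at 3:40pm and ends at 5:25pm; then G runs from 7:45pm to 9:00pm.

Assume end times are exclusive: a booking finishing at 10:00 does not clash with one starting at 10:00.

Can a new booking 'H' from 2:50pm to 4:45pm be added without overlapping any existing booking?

B: ends 9:10am at or before H starts 2:50pm → clear.
D: ends 12:40pm at or before H starts 2:50pm → clear.
C: ends 2:20pm at or before H starts 2:50pm → clear.
F: starts 3:40pm before H ends 4:45pm, and ends 5:25pm after H starts 2:50pm → overlap.
E: starts 3:50pm before H ends 4:45pm, and ends 4:05pm after H starts 2:50pm → overlap.
A: starts 5:25pm at or after H ends 4:45pm → clear.
G: starts 7:45pm at or after H ends 4:45pm → clear.
H overlaps E, F.

No — it overlaps E, F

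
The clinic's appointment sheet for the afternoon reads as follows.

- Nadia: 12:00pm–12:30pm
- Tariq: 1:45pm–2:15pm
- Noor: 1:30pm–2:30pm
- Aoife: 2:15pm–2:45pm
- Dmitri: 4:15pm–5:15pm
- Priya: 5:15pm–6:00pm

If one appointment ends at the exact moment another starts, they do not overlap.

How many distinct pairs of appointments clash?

Sorted by start: Nadia, Noor, Tariq, Aoife, Dmitri, Priya.
Noor starts after Nadia ends — done with Nadia.
Tariq starts before Noor ends → Noor and Tariq overlap.
Aoife starts before Noor ends → Noor and Aoife overlap.
Dmitri starts after Noor ends — done with Noor.
Aoife starts exactly when Tariq ends (back-to-back, no overlap) — done with Tariq.
Dmitri starts after Aoife ends — done with Aoife.
Priya starts exactly when Dmitri ends (back-to-back, no overlap).
Overlapping pairs: Aoife & Noor, Noor & Tariq — 2 in total.

2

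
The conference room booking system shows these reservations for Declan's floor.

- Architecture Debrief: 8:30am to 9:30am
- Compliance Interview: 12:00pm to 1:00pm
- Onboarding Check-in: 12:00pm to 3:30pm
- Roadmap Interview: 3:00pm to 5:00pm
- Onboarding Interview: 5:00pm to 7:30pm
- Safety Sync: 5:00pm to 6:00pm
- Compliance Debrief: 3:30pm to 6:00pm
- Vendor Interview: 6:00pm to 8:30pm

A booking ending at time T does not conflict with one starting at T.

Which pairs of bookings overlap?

Compliance Debrief & Onboarding Interview, Compliance Debrief & Roadmap Interview, Compliance Debrief & Safety Sync, Compliance Interview & Onboarding Check-in, Onboarding Check-in & Roadmap Interview, Onboarding Interview & Safety Sync, Onboarding Interview & Vendor Interview

Sorted by start: Architecture Debrief, Compliance Interview, Onboarding Check-in, Roadmap Interview, Compliance Debrief, Onboarding Interview, Safety Sync, Vendor Interview.
Compliance Interview starts after Architecture Debrief ends — done with Architecture Debrief.
Onboarding Check-in starts before Compliance Interview ends → Compliance Interview and Onboarding Check-in overlap.
Roadmap Interview starts after Compliance Interview ends — done with Compliance Interview.
Roadmap Interview starts before Onboarding Check-in ends → Onboarding Check-in and Roadmap Interview overlap.
Compliance Debrief starts exactly when Onboarding Check-in ends (back-to-back, no overlap) — done with Onboarding Check-in.
Compliance Debrief starts before Roadmap Interview ends → Roadmap Interview and Compliance Debrief overlap.
Onboarding Interview starts exactly when Roadmap Interview ends (back-to-back, no overlap) — done with Roadmap Interview.
Onboarding Interview starts before Compliance Debrief ends → Compliance Debrief and Onboarding Interview overlap.
Safety Sync starts before Compliance Debrief ends → Compliance Debrief and Safety Sync overlap.
Vendor Interview starts exactly when Compliance Debrief ends (back-to-back, no overlap).
Safety Sync starts before Onboarding Interview ends → Onboarding Interview and Safety Sync overlap.
Vendor Interview starts before Onboarding Interview ends → Onboarding Interview and Vendor Interview overlap.
Vendor Interview starts exactly when Safety Sync ends (back-to-back, no overlap).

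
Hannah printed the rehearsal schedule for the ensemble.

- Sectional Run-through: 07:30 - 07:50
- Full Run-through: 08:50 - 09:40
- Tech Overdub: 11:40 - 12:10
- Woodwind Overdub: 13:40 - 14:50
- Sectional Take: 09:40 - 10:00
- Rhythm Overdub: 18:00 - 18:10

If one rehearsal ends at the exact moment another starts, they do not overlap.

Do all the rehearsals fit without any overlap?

Yes

Sorted by start: Sectional Run-through, Full Run-through, Sectional Take, Tech Overdub, Woodwind Overdub, Rhythm Overdub.
Full Run-through starts after Sectional Run-through ends, so nothing later overlaps Sectional Run-through either.
Sectional Take starts exactly when Full Run-through ends (back-to-back, no overlap), so nothing later overlaps Full Run-through either.
Tech Overdub starts after Sectional Take ends, so nothing later overlaps Sectional Take either.
Woodwind Overdub starts after Tech Overdub ends, so nothing later overlaps Tech Overdub either.
Rhythm Overdub starts after Woodwind Overdub ends.
Every pair is clear; the schedule has no overlaps.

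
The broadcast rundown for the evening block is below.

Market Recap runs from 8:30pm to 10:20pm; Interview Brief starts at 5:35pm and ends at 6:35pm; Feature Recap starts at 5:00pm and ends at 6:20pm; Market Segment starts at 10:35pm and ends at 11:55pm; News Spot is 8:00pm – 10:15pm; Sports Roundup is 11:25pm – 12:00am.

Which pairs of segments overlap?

Feature Recap & Interview Brief, Market Recap & News Spot, Market Segment & Sports Roundup

Two intervals overlap when each starts before the other ends.
Sorted by start: Feature Recap, Interview Brief, News Spot, Market Recap, Market Segment, Sports Roundup.
Interview Brief starts before Feature Recap ends → Feature Recap and Interview Brief overlap.
News Spot starts after Feature Recap ends, so Feature Recap has no further overlaps.
News Spot starts after Interview Brief ends, so Interview Brief has no further overlaps.
Market Recap starts before News Spot ends → News Spot and Market Recap overlap.
Market Segment starts after News Spot ends, so News Spot has no further overlaps.
Market Segment starts after Market Recap ends, so Market Recap has no further overlaps.
Sports Roundup starts before Market Segment ends → Market Segment and Sports Roundup overlap.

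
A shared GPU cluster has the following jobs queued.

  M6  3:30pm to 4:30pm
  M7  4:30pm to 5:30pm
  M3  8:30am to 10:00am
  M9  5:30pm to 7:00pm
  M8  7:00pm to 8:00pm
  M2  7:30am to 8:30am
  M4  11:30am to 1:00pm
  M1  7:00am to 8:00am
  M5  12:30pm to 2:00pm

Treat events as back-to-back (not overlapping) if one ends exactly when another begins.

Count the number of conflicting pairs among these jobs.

Sorted by start: M1, M2, M3, M4, M5, M6, M7, M9, M8.
M2 starts before M1 ends → M1 and M2 overlap.
M3 starts after M1 ends, so M1 has no further overlaps.
M3 starts exactly when M2 ends (back-to-back, no overlap), so M2 has no further overlaps.
M4 starts after M3 ends, so M3 has no further overlaps.
M5 starts before M4 ends → M4 and M5 overlap.
M6 starts after M4 ends, so M4 has no further overlaps.
M6 starts after M5 ends, so M5 has no further overlaps.
M7 starts exactly when M6 ends (back-to-back, no overlap), so M6 has no further overlaps.
M9 starts exactly when M7 ends (back-to-back, no overlap), so M7 has no further overlaps.
M8 starts exactly when M9 ends (back-to-back, no overlap).
Overlapping pairs: M1 & M2, M4 & M5 — 2 in total.

2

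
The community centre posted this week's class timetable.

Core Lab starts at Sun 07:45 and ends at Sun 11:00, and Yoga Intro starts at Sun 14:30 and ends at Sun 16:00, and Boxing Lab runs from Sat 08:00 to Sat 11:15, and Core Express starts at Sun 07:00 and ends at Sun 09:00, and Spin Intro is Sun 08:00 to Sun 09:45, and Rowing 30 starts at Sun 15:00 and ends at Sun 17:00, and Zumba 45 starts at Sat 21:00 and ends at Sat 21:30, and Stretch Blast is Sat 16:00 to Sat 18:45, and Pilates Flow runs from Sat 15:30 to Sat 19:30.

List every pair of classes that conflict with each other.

Core Express & Core Lab, Core Express & Spin Intro, Core Lab & Spin Intro, Pilates Flow & Stretch Blast, Rowing 30 & Yoga Intro

Sorted by start: Boxing Lab, Pilates Flow, Stretch Blast, Zumba 45, Core Express, Core Lab, Spin Intro, Yoga Intro, Rowing 30.
Pilates Flow starts after Boxing Lab ends; Boxing Lab is clear from here.
Stretch Blast starts before Pilates Flow ends → Pilates Flow and Stretch Blast overlap.
Zumba 45 starts after Pilates Flow ends; Pilates Flow is clear from here.
Zumba 45 starts after Stretch Blast ends; Stretch Blast is clear from here.
Core Express starts after Zumba 45 ends; Zumba 45 is clear from here.
Core Lab starts before Core Express ends → Core Express and Core Lab overlap.
Spin Intro starts before Core Express ends → Core Express and Spin Intro overlap.
Yoga Intro starts after Core Express ends; Core Express is clear from here.
Spin Intro starts before Core Lab ends → Core Lab and Spin Intro overlap.
Yoga Intro starts after Core Lab ends; Core Lab is clear from here.
Yoga Intro starts after Spin Intro ends; Spin Intro is clear from here.
Rowing 30 starts before Yoga Intro ends → Yoga Intro and Rowing 30 overlap.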